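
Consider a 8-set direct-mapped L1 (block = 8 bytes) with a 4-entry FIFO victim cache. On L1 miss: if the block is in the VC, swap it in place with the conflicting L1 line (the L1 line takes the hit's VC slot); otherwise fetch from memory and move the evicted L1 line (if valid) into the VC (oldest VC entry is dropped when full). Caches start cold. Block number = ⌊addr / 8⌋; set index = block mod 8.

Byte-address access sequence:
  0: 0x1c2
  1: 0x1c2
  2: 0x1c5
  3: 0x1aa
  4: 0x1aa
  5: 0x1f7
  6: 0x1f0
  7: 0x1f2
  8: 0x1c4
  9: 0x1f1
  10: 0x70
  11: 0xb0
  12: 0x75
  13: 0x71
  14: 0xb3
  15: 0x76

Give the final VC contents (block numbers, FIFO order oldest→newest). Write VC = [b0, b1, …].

VC = [62, 22]

0: 0x1c2 (blk 56, set 0) → MISS  vc=[]
1: 0x1c2 (blk 56, set 0) → L1-HIT  vc=[]
2: 0x1c5 (blk 56, set 0) → L1-HIT  vc=[]
3: 0x1aa (blk 53, set 5) → MISS  vc=[]
4: 0x1aa (blk 53, set 5) → L1-HIT  vc=[]
5: 0x1f7 (blk 62, set 6) → MISS  vc=[]
6: 0x1f0 (blk 62, set 6) → L1-HIT  vc=[]
7: 0x1f2 (blk 62, set 6) → L1-HIT  vc=[]
8: 0x1c4 (blk 56, set 0) → L1-HIT  vc=[]
9: 0x1f1 (blk 62, set 6) → L1-HIT  vc=[]
10: 0x70 (blk 14, set 6) → MISS  vc=[62]
11: 0xb0 (blk 22, set 6) → MISS  vc=[62, 14]
12: 0x75 (blk 14, set 6) → VC-HIT  vc=[62, 22]
13: 0x71 (blk 14, set 6) → L1-HIT  vc=[62, 22]
14: 0xb3 (blk 22, set 6) → VC-HIT  vc=[62, 14]
15: 0x76 (blk 14, set 6) → VC-HIT  vc=[62, 22]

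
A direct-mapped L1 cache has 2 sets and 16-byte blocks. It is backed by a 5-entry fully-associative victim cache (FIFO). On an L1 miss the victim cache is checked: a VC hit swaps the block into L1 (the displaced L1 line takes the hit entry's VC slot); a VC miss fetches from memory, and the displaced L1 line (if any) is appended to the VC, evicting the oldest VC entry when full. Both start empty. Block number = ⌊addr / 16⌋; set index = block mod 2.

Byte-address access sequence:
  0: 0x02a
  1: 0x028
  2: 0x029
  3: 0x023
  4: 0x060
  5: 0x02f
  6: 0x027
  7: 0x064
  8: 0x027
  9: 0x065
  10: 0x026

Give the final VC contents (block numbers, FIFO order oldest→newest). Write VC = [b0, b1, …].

VC = [6]

#0 0x2a→b2/s0 MISS; vc=[]
#1 0x28→b2/s0 L1-HIT; vc=[]
#2 0x29→b2/s0 L1-HIT; vc=[]
#3 0x23→b2/s0 L1-HIT; vc=[]
#4 0x60→b6/s0 MISS; vc=[2]
#5 0x2f→b2/s0 VC-HIT; vc=[6]
#6 0x27→b2/s0 L1-HIT; vc=[6]
#7 0x64→b6/s0 VC-HIT; vc=[2]
#8 0x27→b2/s0 VC-HIT; vc=[6]
#9 0x65→b6/s0 VC-HIT; vc=[2]
#10 0x26→b2/s0 VC-HIT; vc=[6]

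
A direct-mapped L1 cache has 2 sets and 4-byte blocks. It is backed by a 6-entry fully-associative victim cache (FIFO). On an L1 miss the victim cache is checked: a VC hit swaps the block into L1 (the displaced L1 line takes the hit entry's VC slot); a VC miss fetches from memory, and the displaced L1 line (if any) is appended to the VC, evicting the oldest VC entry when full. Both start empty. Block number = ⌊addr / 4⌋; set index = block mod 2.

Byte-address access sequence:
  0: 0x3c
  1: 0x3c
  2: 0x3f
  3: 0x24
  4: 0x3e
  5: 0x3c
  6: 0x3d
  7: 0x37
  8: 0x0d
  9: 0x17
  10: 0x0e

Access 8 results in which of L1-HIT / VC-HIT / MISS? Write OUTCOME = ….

0: 0x3c (blk 15, set 1) → MISS  vc=[]
1: 0x3c (blk 15, set 1) → L1-HIT  vc=[]
2: 0x3f (blk 15, set 1) → L1-HIT  vc=[]
3: 0x24 (blk 9, set 1) → MISS  vc=[15]
4: 0x3e (blk 15, set 1) → VC-HIT  vc=[9]
5: 0x3c (blk 15, set 1) → L1-HIT  vc=[9]
6: 0x3d (blk 15, set 1) → L1-HIT  vc=[9]
7: 0x37 (blk 13, set 1) → MISS  vc=[9, 15]
8: 0xd (blk 3, set 1) → MISS  vc=[9, 15, 13]
9: 0x17 (blk 5, set 1) → MISS  vc=[9, 15, 13, 3]
10: 0xe (blk 3, set 1) → VC-HIT  vc=[9, 15, 13, 5]

OUTCOME = MISS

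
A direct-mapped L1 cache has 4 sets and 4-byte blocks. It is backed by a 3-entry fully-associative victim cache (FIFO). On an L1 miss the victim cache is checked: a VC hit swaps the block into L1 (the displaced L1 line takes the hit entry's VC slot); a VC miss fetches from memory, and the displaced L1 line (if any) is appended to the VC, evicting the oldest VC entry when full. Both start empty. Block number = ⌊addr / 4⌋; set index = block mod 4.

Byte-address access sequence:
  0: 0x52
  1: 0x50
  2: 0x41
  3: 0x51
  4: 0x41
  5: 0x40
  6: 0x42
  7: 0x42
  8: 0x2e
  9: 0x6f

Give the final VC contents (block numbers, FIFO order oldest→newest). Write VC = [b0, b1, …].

VC = [20, 11]

0: 0x52 (blk 20, set 0) → MISS  vc=[]
1: 0x50 (blk 20, set 0) → L1-HIT  vc=[]
2: 0x41 (blk 16, set 0) → MISS  vc=[20]
3: 0x51 (blk 20, set 0) → VC-HIT  vc=[16]
4: 0x41 (blk 16, set 0) → VC-HIT  vc=[20]
5: 0x40 (blk 16, set 0) → L1-HIT  vc=[20]
6: 0x42 (blk 16, set 0) → L1-HIT  vc=[20]
7: 0x42 (blk 16, set 0) → L1-HIT  vc=[20]
8: 0x2e (blk 11, set 3) → MISS  vc=[20]
9: 0x6f (blk 27, set 3) → MISS  vc=[20, 11]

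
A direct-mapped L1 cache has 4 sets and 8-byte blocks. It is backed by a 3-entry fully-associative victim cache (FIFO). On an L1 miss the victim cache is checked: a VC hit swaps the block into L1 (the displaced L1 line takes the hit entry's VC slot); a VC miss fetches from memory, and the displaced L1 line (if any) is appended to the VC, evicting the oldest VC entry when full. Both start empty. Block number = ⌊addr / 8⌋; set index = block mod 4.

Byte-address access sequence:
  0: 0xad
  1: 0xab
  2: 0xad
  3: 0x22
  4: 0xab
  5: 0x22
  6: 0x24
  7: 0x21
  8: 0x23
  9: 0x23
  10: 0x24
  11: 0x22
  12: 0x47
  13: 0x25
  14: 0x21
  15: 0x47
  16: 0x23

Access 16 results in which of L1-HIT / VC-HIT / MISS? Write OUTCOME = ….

OUTCOME = VC-HIT

#0 0xad→b21/s1 MISS; vc=[]
#1 0xab→b21/s1 L1-HIT; vc=[]
#2 0xad→b21/s1 L1-HIT; vc=[]
#3 0x22→b4/s0 MISS; vc=[]
#4 0xab→b21/s1 L1-HIT; vc=[]
#5 0x22→b4/s0 L1-HIT; vc=[]
#6 0x24→b4/s0 L1-HIT; vc=[]
#7 0x21→b4/s0 L1-HIT; vc=[]
#8 0x23→b4/s0 L1-HIT; vc=[]
#9 0x23→b4/s0 L1-HIT; vc=[]
#10 0x24→b4/s0 L1-HIT; vc=[]
#11 0x22→b4/s0 L1-HIT; vc=[]
#12 0x47→b8/s0 MISS; vc=[4]
#13 0x25→b4/s0 VC-HIT; vc=[8]
#14 0x21→b4/s0 L1-HIT; vc=[8]
#15 0x47→b8/s0 VC-HIT; vc=[4]
#16 0x23→b4/s0 VC-HIT; vc=[8]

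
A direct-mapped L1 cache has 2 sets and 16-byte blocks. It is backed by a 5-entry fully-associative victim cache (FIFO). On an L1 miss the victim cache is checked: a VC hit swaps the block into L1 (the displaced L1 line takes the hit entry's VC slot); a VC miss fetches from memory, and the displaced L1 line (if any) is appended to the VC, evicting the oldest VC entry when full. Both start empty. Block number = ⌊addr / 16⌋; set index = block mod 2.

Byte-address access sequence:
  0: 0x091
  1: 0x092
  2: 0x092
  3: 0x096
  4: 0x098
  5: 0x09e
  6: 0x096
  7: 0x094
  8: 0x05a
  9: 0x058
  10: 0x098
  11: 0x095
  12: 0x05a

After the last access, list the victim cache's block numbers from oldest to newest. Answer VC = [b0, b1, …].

VC = [9]

#0 0x91→b9/s1 MISS; vc=[]
#1 0x92→b9/s1 L1-HIT; vc=[]
#2 0x92→b9/s1 L1-HIT; vc=[]
#3 0x96→b9/s1 L1-HIT; vc=[]
#4 0x98→b9/s1 L1-HIT; vc=[]
#5 0x9e→b9/s1 L1-HIT; vc=[]
#6 0x96→b9/s1 L1-HIT; vc=[]
#7 0x94→b9/s1 L1-HIT; vc=[]
#8 0x5a→b5/s1 MISS; vc=[9]
#9 0x58→b5/s1 L1-HIT; vc=[9]
#10 0x98→b9/s1 VC-HIT; vc=[5]
#11 0x95→b9/s1 L1-HIT; vc=[5]
#12 0x5a→b5/s1 VC-HIT; vc=[9]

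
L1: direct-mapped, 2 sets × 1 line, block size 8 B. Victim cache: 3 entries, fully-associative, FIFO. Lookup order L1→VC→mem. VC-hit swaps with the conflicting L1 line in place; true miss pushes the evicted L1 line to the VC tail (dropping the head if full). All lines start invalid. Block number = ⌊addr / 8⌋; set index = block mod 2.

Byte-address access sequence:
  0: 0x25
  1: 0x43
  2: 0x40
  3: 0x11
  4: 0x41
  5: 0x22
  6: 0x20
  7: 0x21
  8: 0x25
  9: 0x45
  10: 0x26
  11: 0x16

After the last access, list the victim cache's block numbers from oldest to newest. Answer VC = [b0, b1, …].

  [0] addr=0x25 blk=4 s=0: MISS | VC []
  [1] addr=0x43 blk=8 s=0: MISS | VC [4]
  [2] addr=0x40 blk=8 s=0: L1-HIT | VC [4]
  [3] addr=0x11 blk=2 s=0: MISS | VC [4, 8]
  [4] addr=0x41 blk=8 s=0: VC-HIT | VC [4, 2]
  [5] addr=0x22 blk=4 s=0: VC-HIT | VC [8, 2]
  [6] addr=0x20 blk=4 s=0: L1-HIT | VC [8, 2]
  [7] addr=0x21 blk=4 s=0: L1-HIT | VC [8, 2]
  [8] addr=0x25 blk=4 s=0: L1-HIT | VC [8, 2]
  [9] addr=0x45 blk=8 s=0: VC-HIT | VC [4, 2]
  [10] addr=0x26 blk=4 s=0: VC-HIT | VC [8, 2]
  [11] addr=0x16 blk=2 s=0: VC-HIT | VC [8, 4]

VC = [8, 4]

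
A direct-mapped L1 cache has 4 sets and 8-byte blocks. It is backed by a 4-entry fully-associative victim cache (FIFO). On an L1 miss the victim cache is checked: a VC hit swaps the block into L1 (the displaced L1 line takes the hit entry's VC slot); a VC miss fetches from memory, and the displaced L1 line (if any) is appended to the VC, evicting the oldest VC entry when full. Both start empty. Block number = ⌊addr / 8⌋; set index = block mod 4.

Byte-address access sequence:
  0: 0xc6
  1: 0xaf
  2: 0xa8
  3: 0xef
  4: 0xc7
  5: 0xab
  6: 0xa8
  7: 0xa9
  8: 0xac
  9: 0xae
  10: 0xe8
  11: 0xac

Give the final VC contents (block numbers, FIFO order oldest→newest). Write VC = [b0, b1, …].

  [0] addr=0xc6 blk=24 s=0: MISS | VC []
  [1] addr=0xaf blk=21 s=1: MISS | VC []
  [2] addr=0xa8 blk=21 s=1: L1-HIT | VC []
  [3] addr=0xef blk=29 s=1: MISS | VC [21]
  [4] addr=0xc7 blk=24 s=0: L1-HIT | VC [21]
  [5] addr=0xab blk=21 s=1: VC-HIT | VC [29]
  [6] addr=0xa8 blk=21 s=1: L1-HIT | VC [29]
  [7] addr=0xa9 blk=21 s=1: L1-HIT | VC [29]
  [8] addr=0xac blk=21 s=1: L1-HIT | VC [29]
  [9] addr=0xae blk=21 s=1: L1-HIT | VC [29]
  [10] addr=0xe8 blk=29 s=1: VC-HIT | VC [21]
  [11] addr=0xac blk=21 s=1: VC-HIT | VC [29]

VC = [29]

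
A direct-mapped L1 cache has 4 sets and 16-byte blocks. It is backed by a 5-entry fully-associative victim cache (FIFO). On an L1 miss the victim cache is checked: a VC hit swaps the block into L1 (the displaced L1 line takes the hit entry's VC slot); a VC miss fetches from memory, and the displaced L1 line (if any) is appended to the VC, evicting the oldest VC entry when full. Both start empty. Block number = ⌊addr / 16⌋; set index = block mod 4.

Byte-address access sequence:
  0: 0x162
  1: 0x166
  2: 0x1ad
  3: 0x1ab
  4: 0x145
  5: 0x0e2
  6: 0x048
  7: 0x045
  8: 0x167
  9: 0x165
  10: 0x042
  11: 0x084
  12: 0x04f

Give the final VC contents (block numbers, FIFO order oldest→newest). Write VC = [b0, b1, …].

VC = [14, 26, 20, 8]

  [0] addr=0x162 blk=22 s=2: MISS | VC []
  [1] addr=0x166 blk=22 s=2: L1-HIT | VC []
  [2] addr=0x1ad blk=26 s=2: MISS | VC [22]
  [3] addr=0x1ab blk=26 s=2: L1-HIT | VC [22]
  [4] addr=0x145 blk=20 s=0: MISS | VC [22]
  [5] addr=0xe2 blk=14 s=2: MISS | VC [22, 26]
  [6] addr=0x48 blk=4 s=0: MISS | VC [22, 26, 20]
  [7] addr=0x45 blk=4 s=0: L1-HIT | VC [22, 26, 20]
  [8] addr=0x167 blk=22 s=2: VC-HIT | VC [14, 26, 20]
  [9] addr=0x165 blk=22 s=2: L1-HIT | VC [14, 26, 20]
  [10] addr=0x42 blk=4 s=0: L1-HIT | VC [14, 26, 20]
  [11] addr=0x84 blk=8 s=0: MISS | VC [14, 26, 20, 4]
  [12] addr=0x4f blk=4 s=0: VC-HIT | VC [14, 26, 20, 8]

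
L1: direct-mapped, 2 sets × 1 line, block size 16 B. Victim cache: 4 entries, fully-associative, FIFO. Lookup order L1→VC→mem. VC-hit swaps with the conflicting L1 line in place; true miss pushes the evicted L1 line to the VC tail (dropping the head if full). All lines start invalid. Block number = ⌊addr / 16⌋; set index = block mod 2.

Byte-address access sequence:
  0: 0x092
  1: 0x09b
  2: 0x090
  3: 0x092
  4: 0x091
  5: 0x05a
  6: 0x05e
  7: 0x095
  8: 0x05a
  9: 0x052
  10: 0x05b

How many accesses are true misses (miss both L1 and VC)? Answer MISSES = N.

0: 0x92 (blk 9, set 1) → MISS  vc=[]
1: 0x9b (blk 9, set 1) → L1-HIT  vc=[]
2: 0x90 (blk 9, set 1) → L1-HIT  vc=[]
3: 0x92 (blk 9, set 1) → L1-HIT  vc=[]
4: 0x91 (blk 9, set 1) → L1-HIT  vc=[]
5: 0x5a (blk 5, set 1) → MISS  vc=[9]
6: 0x5e (blk 5, set 1) → L1-HIT  vc=[9]
7: 0x95 (blk 9, set 1) → VC-HIT  vc=[5]
8: 0x5a (blk 5, set 1) → VC-HIT  vc=[9]
9: 0x52 (blk 5, set 1) → L1-HIT  vc=[9]
10: 0x5b (blk 5, set 1) → L1-HIT  vc=[9]

MISSES = 2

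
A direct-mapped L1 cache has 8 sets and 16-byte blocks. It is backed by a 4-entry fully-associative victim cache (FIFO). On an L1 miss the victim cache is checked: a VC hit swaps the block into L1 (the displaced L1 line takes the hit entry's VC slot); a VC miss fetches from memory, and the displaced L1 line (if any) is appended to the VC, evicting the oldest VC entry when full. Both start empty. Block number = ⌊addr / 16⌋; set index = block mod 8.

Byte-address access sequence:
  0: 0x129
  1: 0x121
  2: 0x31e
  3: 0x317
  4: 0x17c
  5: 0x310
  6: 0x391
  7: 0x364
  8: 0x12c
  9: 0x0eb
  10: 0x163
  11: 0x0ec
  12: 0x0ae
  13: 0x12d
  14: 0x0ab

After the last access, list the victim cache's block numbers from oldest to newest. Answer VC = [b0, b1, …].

#0 0x129→b18/s2 MISS; vc=[]
#1 0x121→b18/s2 L1-HIT; vc=[]
#2 0x31e→b49/s1 MISS; vc=[]
#3 0x317→b49/s1 L1-HIT; vc=[]
#4 0x17c→b23/s7 MISS; vc=[]
#5 0x310→b49/s1 L1-HIT; vc=[]
#6 0x391→b57/s1 MISS; vc=[49]
#7 0x364→b54/s6 MISS; vc=[49]
#8 0x12c→b18/s2 L1-HIT; vc=[49]
#9 0xeb→b14/s6 MISS; vc=[49,54]
#10 0x163→b22/s6 MISS; vc=[49,54,14]
#11 0xec→b14/s6 VC-HIT; vc=[49,54,22]
#12 0xae→b10/s2 MISS; vc=[49,54,22,18]
#13 0x12d→b18/s2 VC-HIT; vc=[49,54,22,10]
#14 0xab→b10/s2 VC-HIT; vc=[49,54,22,18]

VC = [49, 54, 22, 18]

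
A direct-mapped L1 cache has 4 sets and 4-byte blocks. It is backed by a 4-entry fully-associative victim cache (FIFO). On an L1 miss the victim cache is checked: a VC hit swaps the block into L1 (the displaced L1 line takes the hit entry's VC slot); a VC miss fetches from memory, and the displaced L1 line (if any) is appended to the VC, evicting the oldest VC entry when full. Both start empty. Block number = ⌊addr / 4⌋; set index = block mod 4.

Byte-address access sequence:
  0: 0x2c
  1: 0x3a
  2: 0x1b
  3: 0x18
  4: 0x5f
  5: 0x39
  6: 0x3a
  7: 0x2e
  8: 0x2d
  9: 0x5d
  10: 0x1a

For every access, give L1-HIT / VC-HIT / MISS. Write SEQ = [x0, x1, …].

SEQ = [MISS, MISS, MISS, L1-HIT, MISS, VC-HIT, L1-HIT, VC-HIT, L1-HIT, VC-HIT, VC-HIT]

0: 0x2c (blk 11, set 3) → MISS  vc=[]
1: 0x3a (blk 14, set 2) → MISS  vc=[]
2: 0x1b (blk 6, set 2) → MISS  vc=[14]
3: 0x18 (blk 6, set 2) → L1-HIT  vc=[14]
4: 0x5f (blk 23, set 3) → MISS  vc=[14, 11]
5: 0x39 (blk 14, set 2) → VC-HIT  vc=[6, 11]
6: 0x3a (blk 14, set 2) → L1-HIT  vc=[6, 11]
7: 0x2e (blk 11, set 3) → VC-HIT  vc=[6, 23]
8: 0x2d (blk 11, set 3) → L1-HIT  vc=[6, 23]
9: 0x5d (blk 23, set 3) → VC-HIT  vc=[6, 11]
10: 0x1a (blk 6, set 2) → VC-HIT  vc=[14, 11]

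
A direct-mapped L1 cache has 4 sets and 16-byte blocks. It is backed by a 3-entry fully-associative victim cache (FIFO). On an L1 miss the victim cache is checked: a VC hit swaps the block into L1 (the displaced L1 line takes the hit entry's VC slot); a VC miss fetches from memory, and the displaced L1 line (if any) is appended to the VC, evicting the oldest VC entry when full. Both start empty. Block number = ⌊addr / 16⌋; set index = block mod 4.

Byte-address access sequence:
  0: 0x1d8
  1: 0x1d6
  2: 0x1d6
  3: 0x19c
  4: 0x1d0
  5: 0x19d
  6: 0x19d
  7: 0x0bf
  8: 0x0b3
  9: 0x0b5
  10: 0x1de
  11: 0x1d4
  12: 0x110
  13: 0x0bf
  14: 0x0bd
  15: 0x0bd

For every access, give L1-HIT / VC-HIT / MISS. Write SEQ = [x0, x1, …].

SEQ = [MISS, L1-HIT, L1-HIT, MISS, VC-HIT, VC-HIT, L1-HIT, MISS, L1-HIT, L1-HIT, VC-HIT, L1-HIT, MISS, L1-HIT, L1-HIT, L1-HIT]

  [0] addr=0x1d8 blk=29 s=1: MISS | VC []
  [1] addr=0x1d6 blk=29 s=1: L1-HIT | VC []
  [2] addr=0x1d6 blk=29 s=1: L1-HIT | VC []
  [3] addr=0x19c blk=25 s=1: MISS | VC [29]
  [4] addr=0x1d0 blk=29 s=1: VC-HIT | VC [25]
  [5] addr=0x19d blk=25 s=1: VC-HIT | VC [29]
  [6] addr=0x19d blk=25 s=1: L1-HIT | VC [29]
  [7] addr=0xbf blk=11 s=3: MISS | VC [29]
  [8] addr=0xb3 blk=11 s=3: L1-HIT | VC [29]
  [9] addr=0xb5 blk=11 s=3: L1-HIT | VC [29]
  [10] addr=0x1de blk=29 s=1: VC-HIT | VC [25]
  [11] addr=0x1d4 blk=29 s=1: L1-HIT | VC [25]
  [12] addr=0x110 blk=17 s=1: MISS | VC [25, 29]
  [13] addr=0xbf blk=11 s=3: L1-HIT | VC [25, 29]
  [14] addr=0xbd blk=11 s=3: L1-HIT | VC [25, 29]
  [15] addr=0xbd blk=11 s=3: L1-HIT | VC [25, 29]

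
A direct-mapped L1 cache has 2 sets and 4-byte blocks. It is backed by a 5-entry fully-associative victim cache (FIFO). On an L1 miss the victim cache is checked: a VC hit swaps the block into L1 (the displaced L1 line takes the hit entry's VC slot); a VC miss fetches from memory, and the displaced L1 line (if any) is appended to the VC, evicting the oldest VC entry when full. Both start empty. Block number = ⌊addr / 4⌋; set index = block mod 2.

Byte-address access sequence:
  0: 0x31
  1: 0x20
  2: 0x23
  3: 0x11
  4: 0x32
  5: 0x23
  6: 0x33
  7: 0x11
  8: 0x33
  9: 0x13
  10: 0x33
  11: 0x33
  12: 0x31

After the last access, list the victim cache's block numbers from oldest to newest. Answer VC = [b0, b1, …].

#0 0x31→b12/s0 MISS; vc=[]
#1 0x20→b8/s0 MISS; vc=[12]
#2 0x23→b8/s0 L1-HIT; vc=[12]
#3 0x11→b4/s0 MISS; vc=[12,8]
#4 0x32→b12/s0 VC-HIT; vc=[4,8]
#5 0x23→b8/s0 VC-HIT; vc=[4,12]
#6 0x33→b12/s0 VC-HIT; vc=[4,8]
#7 0x11→b4/s0 VC-HIT; vc=[12,8]
#8 0x33→b12/s0 VC-HIT; vc=[4,8]
#9 0x13→b4/s0 VC-HIT; vc=[12,8]
#10 0x33→b12/s0 VC-HIT; vc=[4,8]
#11 0x33→b12/s0 L1-HIT; vc=[4,8]
#12 0x31→b12/s0 L1-HIT; vc=[4,8]

VC = [4, 8]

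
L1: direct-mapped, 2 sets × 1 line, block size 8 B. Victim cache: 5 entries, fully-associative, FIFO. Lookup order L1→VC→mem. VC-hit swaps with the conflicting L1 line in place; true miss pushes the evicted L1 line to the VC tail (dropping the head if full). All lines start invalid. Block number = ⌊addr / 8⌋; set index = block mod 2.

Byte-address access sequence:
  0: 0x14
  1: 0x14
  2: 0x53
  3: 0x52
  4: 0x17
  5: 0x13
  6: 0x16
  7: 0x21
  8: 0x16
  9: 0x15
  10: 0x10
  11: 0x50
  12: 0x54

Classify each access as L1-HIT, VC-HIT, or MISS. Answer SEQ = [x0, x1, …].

#0 0x14→b2/s0 MISS; vc=[]
#1 0x14→b2/s0 L1-HIT; vc=[]
#2 0x53→b10/s0 MISS; vc=[2]
#3 0x52→b10/s0 L1-HIT; vc=[2]
#4 0x17→b2/s0 VC-HIT; vc=[10]
#5 0x13→b2/s0 L1-HIT; vc=[10]
#6 0x16→b2/s0 L1-HIT; vc=[10]
#7 0x21→b4/s0 MISS; vc=[10,2]
#8 0x16→b2/s0 VC-HIT; vc=[10,4]
#9 0x15→b2/s0 L1-HIT; vc=[10,4]
#10 0x10→b2/s0 L1-HIT; vc=[10,4]
#11 0x50→b10/s0 VC-HIT; vc=[2,4]
#12 0x54→b10/s0 L1-HIT; vc=[2,4]

SEQ = [MISS, L1-HIT, MISS, L1-HIT, VC-HIT, L1-HIT, L1-HIT, MISS, VC-HIT, L1-HIT, L1-HIT, VC-HIT, L1-HIT]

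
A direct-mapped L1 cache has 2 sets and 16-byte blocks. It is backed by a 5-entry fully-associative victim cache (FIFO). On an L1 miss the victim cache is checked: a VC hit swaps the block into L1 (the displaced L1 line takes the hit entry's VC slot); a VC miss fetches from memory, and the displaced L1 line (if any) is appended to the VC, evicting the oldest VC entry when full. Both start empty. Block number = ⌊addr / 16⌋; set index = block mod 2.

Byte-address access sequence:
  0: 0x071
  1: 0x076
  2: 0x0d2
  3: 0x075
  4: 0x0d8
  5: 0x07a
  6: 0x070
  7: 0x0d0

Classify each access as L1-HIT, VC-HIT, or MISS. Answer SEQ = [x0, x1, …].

SEQ = [MISS, L1-HIT, MISS, VC-HIT, VC-HIT, VC-HIT, L1-HIT, VC-HIT]

0: 0x71 (blk 7, set 1) → MISS  vc=[]
1: 0x76 (blk 7, set 1) → L1-HIT  vc=[]
2: 0xd2 (blk 13, set 1) → MISS  vc=[7]
3: 0x75 (blk 7, set 1) → VC-HIT  vc=[13]
4: 0xd8 (blk 13, set 1) → VC-HIT  vc=[7]
5: 0x7a (blk 7, set 1) → VC-HIT  vc=[13]
6: 0x70 (blk 7, set 1) → L1-HIT  vc=[13]
7: 0xd0 (blk 13, set 1) → VC-HIT  vc=[7]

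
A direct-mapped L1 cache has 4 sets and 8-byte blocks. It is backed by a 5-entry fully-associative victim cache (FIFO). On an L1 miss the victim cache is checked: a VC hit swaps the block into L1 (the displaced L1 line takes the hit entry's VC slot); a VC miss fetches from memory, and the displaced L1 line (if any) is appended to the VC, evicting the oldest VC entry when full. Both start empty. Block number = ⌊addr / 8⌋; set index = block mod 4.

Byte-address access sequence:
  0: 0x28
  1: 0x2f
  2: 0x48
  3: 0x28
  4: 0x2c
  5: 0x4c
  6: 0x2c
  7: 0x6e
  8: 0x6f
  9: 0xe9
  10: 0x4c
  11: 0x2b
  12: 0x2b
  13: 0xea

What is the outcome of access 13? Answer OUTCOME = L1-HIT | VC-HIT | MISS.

0: 0x28 (blk 5, set 1) → MISS  vc=[]
1: 0x2f (blk 5, set 1) → L1-HIT  vc=[]
2: 0x48 (blk 9, set 1) → MISS  vc=[5]
3: 0x28 (blk 5, set 1) → VC-HIT  vc=[9]
4: 0x2c (blk 5, set 1) → L1-HIT  vc=[9]
5: 0x4c (blk 9, set 1) → VC-HIT  vc=[5]
6: 0x2c (blk 5, set 1) → VC-HIT  vc=[9]
7: 0x6e (blk 13, set 1) → MISS  vc=[9, 5]
8: 0x6f (blk 13, set 1) → L1-HIT  vc=[9, 5]
9: 0xe9 (blk 29, set 1) → MISS  vc=[9, 5, 13]
10: 0x4c (blk 9, set 1) → VC-HIT  vc=[29, 5, 13]
11: 0x2b (blk 5, set 1) → VC-HIT  vc=[29, 9, 13]
12: 0x2b (blk 5, set 1) → L1-HIT  vc=[29, 9, 13]
13: 0xea (blk 29, set 1) → VC-HIT  vc=[5, 9, 13]

OUTCOME = VC-HIT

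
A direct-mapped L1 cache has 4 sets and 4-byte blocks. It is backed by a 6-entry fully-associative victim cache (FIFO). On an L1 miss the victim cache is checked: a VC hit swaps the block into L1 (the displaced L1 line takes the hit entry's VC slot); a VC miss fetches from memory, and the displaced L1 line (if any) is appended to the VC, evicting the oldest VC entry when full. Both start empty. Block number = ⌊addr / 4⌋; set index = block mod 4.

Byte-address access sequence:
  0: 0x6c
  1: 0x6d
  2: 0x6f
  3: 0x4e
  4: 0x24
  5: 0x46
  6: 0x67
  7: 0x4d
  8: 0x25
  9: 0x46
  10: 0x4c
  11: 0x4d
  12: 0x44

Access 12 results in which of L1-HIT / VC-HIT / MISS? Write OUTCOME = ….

OUTCOME = L1-HIT

  [0] addr=0x6c blk=27 s=3: MISS | VC []
  [1] addr=0x6d blk=27 s=3: L1-HIT | VC []
  [2] addr=0x6f blk=27 s=3: L1-HIT | VC []
  [3] addr=0x4e blk=19 s=3: MISS | VC [27]
  [4] addr=0x24 blk=9 s=1: MISS | VC [27]
  [5] addr=0x46 blk=17 s=1: MISS | VC [27, 9]
  [6] addr=0x67 blk=25 s=1: MISS | VC [27, 9, 17]
  [7] addr=0x4d blk=19 s=3: L1-HIT | VC [27, 9, 17]
  [8] addr=0x25 blk=9 s=1: VC-HIT | VC [27, 25, 17]
  [9] addr=0x46 blk=17 s=1: VC-HIT | VC [27, 25, 9]
  [10] addr=0x4c blk=19 s=3: L1-HIT | VC [27, 25, 9]
  [11] addr=0x4d blk=19 s=3: L1-HIT | VC [27, 25, 9]
  [12] addr=0x44 blk=17 s=1: L1-HIT | VC [27, 25, 9]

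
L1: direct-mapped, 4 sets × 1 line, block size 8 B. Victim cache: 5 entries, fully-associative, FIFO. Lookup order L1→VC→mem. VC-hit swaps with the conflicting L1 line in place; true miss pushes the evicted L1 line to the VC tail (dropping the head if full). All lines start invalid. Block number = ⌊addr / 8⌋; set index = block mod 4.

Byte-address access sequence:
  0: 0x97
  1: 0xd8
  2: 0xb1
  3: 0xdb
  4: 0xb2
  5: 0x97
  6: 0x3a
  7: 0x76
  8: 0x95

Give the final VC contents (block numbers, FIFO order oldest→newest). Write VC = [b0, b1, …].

  [0] addr=0x97 blk=18 s=2: MISS | VC []
  [1] addr=0xd8 blk=27 s=3: MISS | VC []
  [2] addr=0xb1 blk=22 s=2: MISS | VC [18]
  [3] addr=0xdb blk=27 s=3: L1-HIT | VC [18]
  [4] addr=0xb2 blk=22 s=2: L1-HIT | VC [18]
  [5] addr=0x97 blk=18 s=2: VC-HIT | VC [22]
  [6] addr=0x3a blk=7 s=3: MISS | VC [22, 27]
  [7] addr=0x76 blk=14 s=2: MISS | VC [22, 27, 18]
  [8] addr=0x95 blk=18 s=2: VC-HIT | VC [22, 27, 14]

VC = [22, 27, 14]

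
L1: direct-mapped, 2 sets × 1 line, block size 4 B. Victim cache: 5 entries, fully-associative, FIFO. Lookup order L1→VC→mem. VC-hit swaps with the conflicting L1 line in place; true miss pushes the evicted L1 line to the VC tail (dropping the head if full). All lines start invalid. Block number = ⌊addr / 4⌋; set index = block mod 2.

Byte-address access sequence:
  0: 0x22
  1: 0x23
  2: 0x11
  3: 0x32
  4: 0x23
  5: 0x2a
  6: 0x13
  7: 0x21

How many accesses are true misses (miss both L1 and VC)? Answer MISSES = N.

0: 0x22 (blk 8, set 0) → MISS  vc=[]
1: 0x23 (blk 8, set 0) → L1-HIT  vc=[]
2: 0x11 (blk 4, set 0) → MISS  vc=[8]
3: 0x32 (blk 12, set 0) → MISS  vc=[8, 4]
4: 0x23 (blk 8, set 0) → VC-HIT  vc=[12, 4]
5: 0x2a (blk 10, set 0) → MISS  vc=[12, 4, 8]
6: 0x13 (blk 4, set 0) → VC-HIT  vc=[12, 10, 8]
7: 0x21 (blk 8, set 0) → VC-HIT  vc=[12, 10, 4]

MISSES = 4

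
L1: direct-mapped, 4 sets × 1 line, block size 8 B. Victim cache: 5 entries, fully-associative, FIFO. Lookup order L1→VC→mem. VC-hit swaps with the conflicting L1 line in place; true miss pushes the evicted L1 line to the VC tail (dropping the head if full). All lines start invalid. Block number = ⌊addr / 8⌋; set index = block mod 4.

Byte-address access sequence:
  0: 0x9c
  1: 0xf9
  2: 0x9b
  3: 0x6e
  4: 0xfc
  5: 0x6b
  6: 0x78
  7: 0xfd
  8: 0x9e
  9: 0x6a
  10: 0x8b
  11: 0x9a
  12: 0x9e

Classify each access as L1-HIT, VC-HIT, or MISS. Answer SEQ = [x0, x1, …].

  [0] addr=0x9c blk=19 s=3: MISS | VC []
  [1] addr=0xf9 blk=31 s=3: MISS | VC [19]
  [2] addr=0x9b blk=19 s=3: VC-HIT | VC [31]
  [3] addr=0x6e blk=13 s=1: MISS | VC [31]
  [4] addr=0xfc blk=31 s=3: VC-HIT | VC [19]
  [5] addr=0x6b blk=13 s=1: L1-HIT | VC [19]
  [6] addr=0x78 blk=15 s=3: MISS | VC [19, 31]
  [7] addr=0xfd blk=31 s=3: VC-HIT | VC [19, 15]
  [8] addr=0x9e blk=19 s=3: VC-HIT | VC [31, 15]
  [9] addr=0x6a blk=13 s=1: L1-HIT | VC [31, 15]
  [10] addr=0x8b blk=17 s=1: MISS | VC [31, 15, 13]
  [11] addr=0x9a blk=19 s=3: L1-HIT | VC [31, 15, 13]
  [12] addr=0x9e blk=19 s=3: L1-HIT | VC [31, 15, 13]

SEQ = [MISS, MISS, VC-HIT, MISS, VC-HIT, L1-HIT, MISS, VC-HIT, VC-HIT, L1-HIT, MISS, L1-HIT, L1-HIT]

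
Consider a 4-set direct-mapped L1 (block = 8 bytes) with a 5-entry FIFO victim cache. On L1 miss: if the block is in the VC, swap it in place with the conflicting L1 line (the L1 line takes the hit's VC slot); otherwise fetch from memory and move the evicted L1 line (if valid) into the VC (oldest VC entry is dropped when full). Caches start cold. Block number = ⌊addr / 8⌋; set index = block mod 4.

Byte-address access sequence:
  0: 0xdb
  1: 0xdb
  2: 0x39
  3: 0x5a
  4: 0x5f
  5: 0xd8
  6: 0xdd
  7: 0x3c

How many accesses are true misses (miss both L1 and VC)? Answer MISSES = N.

#0 0xdb→b27/s3 MISS; vc=[]
#1 0xdb→b27/s3 L1-HIT; vc=[]
#2 0x39→b7/s3 MISS; vc=[27]
#3 0x5a→b11/s3 MISS; vc=[27,7]
#4 0x5f→b11/s3 L1-HIT; vc=[27,7]
#5 0xd8→b27/s3 VC-HIT; vc=[11,7]
#6 0xdd→b27/s3 L1-HIT; vc=[11,7]
#7 0x3c→b7/s3 VC-HIT; vc=[11,27]

MISSES = 3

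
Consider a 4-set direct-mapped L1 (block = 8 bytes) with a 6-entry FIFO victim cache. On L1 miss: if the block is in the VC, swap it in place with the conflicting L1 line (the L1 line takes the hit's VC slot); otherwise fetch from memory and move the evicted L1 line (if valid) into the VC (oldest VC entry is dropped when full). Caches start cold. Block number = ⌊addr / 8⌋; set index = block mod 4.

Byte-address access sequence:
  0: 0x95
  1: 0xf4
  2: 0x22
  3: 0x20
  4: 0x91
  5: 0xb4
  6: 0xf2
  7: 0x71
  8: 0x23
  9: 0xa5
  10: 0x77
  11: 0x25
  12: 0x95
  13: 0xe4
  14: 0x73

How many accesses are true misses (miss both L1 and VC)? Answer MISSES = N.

MISSES = 7

#0 0x95→b18/s2 MISS; vc=[]
#1 0xf4→b30/s2 MISS; vc=[18]
#2 0x22→b4/s0 MISS; vc=[18]
#3 0x20→b4/s0 L1-HIT; vc=[18]
#4 0x91→b18/s2 VC-HIT; vc=[30]
#5 0xb4→b22/s2 MISS; vc=[30,18]
#6 0xf2→b30/s2 VC-HIT; vc=[22,18]
#7 0x71→b14/s2 MISS; vc=[22,18,30]
#8 0x23→b4/s0 L1-HIT; vc=[22,18,30]
#9 0xa5→b20/s0 MISS; vc=[22,18,30,4]
#10 0x77→b14/s2 L1-HIT; vc=[22,18,30,4]
#11 0x25→b4/s0 VC-HIT; vc=[22,18,30,20]
#12 0x95→b18/s2 VC-HIT; vc=[22,14,30,20]
#13 0xe4→b28/s0 MISS; vc=[22,14,30,20,4]
#14 0x73→b14/s2 VC-HIT; vc=[22,18,30,20,4]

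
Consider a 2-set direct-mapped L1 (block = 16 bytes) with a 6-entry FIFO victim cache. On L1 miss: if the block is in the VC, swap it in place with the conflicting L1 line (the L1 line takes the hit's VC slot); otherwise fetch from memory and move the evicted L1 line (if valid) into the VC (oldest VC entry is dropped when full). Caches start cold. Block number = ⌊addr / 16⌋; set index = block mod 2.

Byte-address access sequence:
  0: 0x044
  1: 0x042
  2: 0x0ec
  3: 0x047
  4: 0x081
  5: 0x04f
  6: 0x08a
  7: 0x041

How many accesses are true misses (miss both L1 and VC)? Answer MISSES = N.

MISSES = 3

0: 0x44 (blk 4, set 0) → MISS  vc=[]
1: 0x42 (blk 4, set 0) → L1-HIT  vc=[]
2: 0xec (blk 14, set 0) → MISS  vc=[4]
3: 0x47 (blk 4, set 0) → VC-HIT  vc=[14]
4: 0x81 (blk 8, set 0) → MISS  vc=[14, 4]
5: 0x4f (blk 4, set 0) → VC-HIT  vc=[14, 8]
6: 0x8a (blk 8, set 0) → VC-HIT  vc=[14, 4]
7: 0x41 (blk 4, set 0) → VC-HIT  vc=[14, 8]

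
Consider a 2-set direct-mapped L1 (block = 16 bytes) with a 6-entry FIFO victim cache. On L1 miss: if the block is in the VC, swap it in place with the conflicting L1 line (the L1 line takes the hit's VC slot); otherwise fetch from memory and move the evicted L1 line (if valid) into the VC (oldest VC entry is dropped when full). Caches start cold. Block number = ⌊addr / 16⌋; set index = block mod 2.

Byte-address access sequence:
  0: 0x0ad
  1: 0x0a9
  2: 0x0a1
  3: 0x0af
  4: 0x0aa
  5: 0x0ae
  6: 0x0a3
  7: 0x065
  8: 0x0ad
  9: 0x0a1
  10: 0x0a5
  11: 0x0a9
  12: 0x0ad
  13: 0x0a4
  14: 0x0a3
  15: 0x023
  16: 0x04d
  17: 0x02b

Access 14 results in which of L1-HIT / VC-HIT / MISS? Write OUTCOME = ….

  [0] addr=0xad blk=10 s=0: MISS | VC []
  [1] addr=0xa9 blk=10 s=0: L1-HIT | VC []
  [2] addr=0xa1 blk=10 s=0: L1-HIT | VC []
  [3] addr=0xaf blk=10 s=0: L1-HIT | VC []
  [4] addr=0xaa blk=10 s=0: L1-HIT | VC []
  [5] addr=0xae blk=10 s=0: L1-HIT | VC []
  [6] addr=0xa3 blk=10 s=0: L1-HIT | VC []
  [7] addr=0x65 blk=6 s=0: MISS | VC [10]
  [8] addr=0xad blk=10 s=0: VC-HIT | VC [6]
  [9] addr=0xa1 blk=10 s=0: L1-HIT | VC [6]
  [10] addr=0xa5 blk=10 s=0: L1-HIT | VC [6]
  [11] addr=0xa9 blk=10 s=0: L1-HIT | VC [6]
  [12] addr=0xad blk=10 s=0: L1-HIT | VC [6]
  [13] addr=0xa4 blk=10 s=0: L1-HIT | VC [6]
  [14] addr=0xa3 blk=10 s=0: L1-HIT | VC [6]
  [15] addr=0x23 blk=2 s=0: MISS | VC [6, 10]
  [16] addr=0x4d blk=4 s=0: MISS | VC [6, 10, 2]
  [17] addr=0x2b blk=2 s=0: VC-HIT | VC [6, 10, 4]

OUTCOME = L1-HIT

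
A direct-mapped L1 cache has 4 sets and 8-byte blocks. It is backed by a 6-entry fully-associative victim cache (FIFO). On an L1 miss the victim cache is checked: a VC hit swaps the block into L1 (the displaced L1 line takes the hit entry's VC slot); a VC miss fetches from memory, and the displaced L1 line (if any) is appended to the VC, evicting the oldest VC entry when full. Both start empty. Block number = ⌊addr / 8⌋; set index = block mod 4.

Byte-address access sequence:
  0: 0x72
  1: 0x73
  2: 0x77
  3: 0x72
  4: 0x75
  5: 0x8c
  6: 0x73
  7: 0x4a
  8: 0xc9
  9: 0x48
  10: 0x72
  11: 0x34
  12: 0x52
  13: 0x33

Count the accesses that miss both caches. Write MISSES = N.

MISSES = 6

#0 0x72→b14/s2 MISS; vc=[]
#1 0x73→b14/s2 L1-HIT; vc=[]
#2 0x77→b14/s2 L1-HIT; vc=[]
#3 0x72→b14/s2 L1-HIT; vc=[]
#4 0x75→b14/s2 L1-HIT; vc=[]
#5 0x8c→b17/s1 MISS; vc=[]
#6 0x73→b14/s2 L1-HIT; vc=[]
#7 0x4a→b9/s1 MISS; vc=[17]
#8 0xc9→b25/s1 MISS; vc=[17,9]
#9 0x48→b9/s1 VC-HIT; vc=[17,25]
#10 0x72→b14/s2 L1-HIT; vc=[17,25]
#11 0x34→b6/s2 MISS; vc=[17,25,14]
#12 0x52→b10/s2 MISS; vc=[17,25,14,6]
#13 0x33→b6/s2 VC-HIT; vc=[17,25,14,10]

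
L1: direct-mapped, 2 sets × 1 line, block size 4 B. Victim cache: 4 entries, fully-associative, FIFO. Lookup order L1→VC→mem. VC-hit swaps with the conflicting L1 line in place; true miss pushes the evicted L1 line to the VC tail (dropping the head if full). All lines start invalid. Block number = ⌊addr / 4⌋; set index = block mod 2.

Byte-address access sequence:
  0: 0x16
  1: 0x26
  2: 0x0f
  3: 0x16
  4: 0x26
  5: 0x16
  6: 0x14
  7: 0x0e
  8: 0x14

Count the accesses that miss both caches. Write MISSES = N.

MISSES = 3

#0 0x16→b5/s1 MISS; vc=[]
#1 0x26→b9/s1 MISS; vc=[5]
#2 0xf→b3/s1 MISS; vc=[5,9]
#3 0x16→b5/s1 VC-HIT; vc=[3,9]
#4 0x26→b9/s1 VC-HIT; vc=[3,5]
#5 0x16→b5/s1 VC-HIT; vc=[3,9]
#6 0x14→b5/s1 L1-HIT; vc=[3,9]
#7 0xe→b3/s1 VC-HIT; vc=[5,9]
#8 0x14→b5/s1 VC-HIT; vc=[3,9]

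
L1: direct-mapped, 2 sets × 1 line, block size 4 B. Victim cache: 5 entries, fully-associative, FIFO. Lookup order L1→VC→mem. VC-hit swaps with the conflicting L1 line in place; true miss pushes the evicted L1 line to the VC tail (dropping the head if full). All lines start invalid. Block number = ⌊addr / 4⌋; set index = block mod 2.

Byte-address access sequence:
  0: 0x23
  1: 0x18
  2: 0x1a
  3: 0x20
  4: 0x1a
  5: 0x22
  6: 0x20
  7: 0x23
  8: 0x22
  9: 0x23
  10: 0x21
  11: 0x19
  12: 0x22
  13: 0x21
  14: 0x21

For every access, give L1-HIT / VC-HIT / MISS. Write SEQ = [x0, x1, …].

SEQ = [MISS, MISS, L1-HIT, VC-HIT, VC-HIT, VC-HIT, L1-HIT, L1-HIT, L1-HIT, L1-HIT, L1-HIT, VC-HIT, VC-HIT, L1-HIT, L1-HIT]

  [0] addr=0x23 blk=8 s=0: MISS | VC []
  [1] addr=0x18 blk=6 s=0: MISS | VC [8]
  [2] addr=0x1a blk=6 s=0: L1-HIT | VC [8]
  [3] addr=0x20 blk=8 s=0: VC-HIT | VC [6]
  [4] addr=0x1a blk=6 s=0: VC-HIT | VC [8]
  [5] addr=0x22 blk=8 s=0: VC-HIT | VC [6]
  [6] addr=0x20 blk=8 s=0: L1-HIT | VC [6]
  [7] addr=0x23 blk=8 s=0: L1-HIT | VC [6]
  [8] addr=0x22 blk=8 s=0: L1-HIT | VC [6]
  [9] addr=0x23 blk=8 s=0: L1-HIT | VC [6]
  [10] addr=0x21 blk=8 s=0: L1-HIT | VC [6]
  [11] addr=0x19 blk=6 s=0: VC-HIT | VC [8]
  [12] addr=0x22 blk=8 s=0: VC-HIT | VC [6]
  [13] addr=0x21 blk=8 s=0: L1-HIT | VC [6]
  [14] addr=0x21 blk=8 s=0: L1-HIT | VC [6]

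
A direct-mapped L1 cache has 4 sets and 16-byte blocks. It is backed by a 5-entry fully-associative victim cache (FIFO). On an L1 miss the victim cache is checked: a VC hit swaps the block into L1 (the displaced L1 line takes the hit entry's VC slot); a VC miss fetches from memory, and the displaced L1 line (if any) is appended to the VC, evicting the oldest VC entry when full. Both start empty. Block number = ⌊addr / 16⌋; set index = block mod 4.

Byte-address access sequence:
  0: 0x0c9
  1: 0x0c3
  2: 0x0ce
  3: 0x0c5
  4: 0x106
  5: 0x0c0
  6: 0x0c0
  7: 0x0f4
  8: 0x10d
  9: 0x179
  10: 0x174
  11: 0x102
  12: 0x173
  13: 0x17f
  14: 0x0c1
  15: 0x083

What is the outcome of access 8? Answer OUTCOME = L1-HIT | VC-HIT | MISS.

#0 0xc9→b12/s0 MISS; vc=[]
#1 0xc3→b12/s0 L1-HIT; vc=[]
#2 0xce→b12/s0 L1-HIT; vc=[]
#3 0xc5→b12/s0 L1-HIT; vc=[]
#4 0x106→b16/s0 MISS; vc=[12]
#5 0xc0→b12/s0 VC-HIT; vc=[16]
#6 0xc0→b12/s0 L1-HIT; vc=[16]
#7 0xf4→b15/s3 MISS; vc=[16]
#8 0x10d→b16/s0 VC-HIT; vc=[12]
#9 0x179→b23/s3 MISS; vc=[12,15]
#10 0x174→b23/s3 L1-HIT; vc=[12,15]
#11 0x102→b16/s0 L1-HIT; vc=[12,15]
#12 0x173→b23/s3 L1-HIT; vc=[12,15]
#13 0x17f→b23/s3 L1-HIT; vc=[12,15]
#14 0xc1→b12/s0 VC-HIT; vc=[16,15]
#15 0x83→b8/s0 MISS; vc=[16,15,12]

OUTCOME = VC-HIT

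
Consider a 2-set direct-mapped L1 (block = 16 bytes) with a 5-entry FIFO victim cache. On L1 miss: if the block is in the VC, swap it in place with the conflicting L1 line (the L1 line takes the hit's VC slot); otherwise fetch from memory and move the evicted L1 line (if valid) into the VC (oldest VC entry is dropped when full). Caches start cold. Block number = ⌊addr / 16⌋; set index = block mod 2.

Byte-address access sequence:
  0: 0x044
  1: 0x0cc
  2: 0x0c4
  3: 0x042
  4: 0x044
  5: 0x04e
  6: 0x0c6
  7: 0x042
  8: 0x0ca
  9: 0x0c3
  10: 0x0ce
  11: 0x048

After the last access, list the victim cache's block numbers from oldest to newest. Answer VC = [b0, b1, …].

VC = [12]

0: 0x44 (blk 4, set 0) → MISS  vc=[]
1: 0xcc (blk 12, set 0) → MISS  vc=[4]
2: 0xc4 (blk 12, set 0) → L1-HIT  vc=[4]
3: 0x42 (blk 4, set 0) → VC-HIT  vc=[12]
4: 0x44 (blk 4, set 0) → L1-HIT  vc=[12]
5: 0x4e (blk 4, set 0) → L1-HIT  vc=[12]
6: 0xc6 (blk 12, set 0) → VC-HIT  vc=[4]
7: 0x42 (blk 4, set 0) → VC-HIT  vc=[12]
8: 0xca (blk 12, set 0) → VC-HIT  vc=[4]
9: 0xc3 (blk 12, set 0) → L1-HIT  vc=[4]
10: 0xce (blk 12, set 0) → L1-HIT  vc=[4]
11: 0x48 (blk 4, set 0) → VC-HIT  vc=[12]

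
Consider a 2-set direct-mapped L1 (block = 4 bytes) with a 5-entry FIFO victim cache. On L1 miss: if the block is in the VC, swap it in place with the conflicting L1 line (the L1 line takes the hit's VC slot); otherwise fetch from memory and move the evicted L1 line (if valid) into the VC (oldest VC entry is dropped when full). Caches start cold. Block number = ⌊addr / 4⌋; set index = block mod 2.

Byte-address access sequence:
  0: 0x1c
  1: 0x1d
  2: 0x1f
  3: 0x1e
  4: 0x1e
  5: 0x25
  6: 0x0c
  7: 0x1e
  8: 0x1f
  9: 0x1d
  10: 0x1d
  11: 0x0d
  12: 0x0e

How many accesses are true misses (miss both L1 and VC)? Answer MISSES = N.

MISSES = 3

  [0] addr=0x1c blk=7 s=1: MISS | VC []
  [1] addr=0x1d blk=7 s=1: L1-HIT | VC []
  [2] addr=0x1f blk=7 s=1: L1-HIT | VC []
  [3] addr=0x1e blk=7 s=1: L1-HIT | VC []
  [4] addr=0x1e blk=7 s=1: L1-HIT | VC []
  [5] addr=0x25 blk=9 s=1: MISS | VC [7]
  [6] addr=0xc blk=3 s=1: MISS | VC [7, 9]
  [7] addr=0x1e blk=7 s=1: VC-HIT | VC [3, 9]
  [8] addr=0x1f blk=7 s=1: L1-HIT | VC [3, 9]
  [9] addr=0x1d blk=7 s=1: L1-HIT | VC [3, 9]
  [10] addr=0x1d blk=7 s=1: L1-HIT | VC [3, 9]
  [11] addr=0xd blk=3 s=1: VC-HIT | VC [7, 9]
  [12] addr=0xe blk=3 s=1: L1-HIT | VC [7, 9]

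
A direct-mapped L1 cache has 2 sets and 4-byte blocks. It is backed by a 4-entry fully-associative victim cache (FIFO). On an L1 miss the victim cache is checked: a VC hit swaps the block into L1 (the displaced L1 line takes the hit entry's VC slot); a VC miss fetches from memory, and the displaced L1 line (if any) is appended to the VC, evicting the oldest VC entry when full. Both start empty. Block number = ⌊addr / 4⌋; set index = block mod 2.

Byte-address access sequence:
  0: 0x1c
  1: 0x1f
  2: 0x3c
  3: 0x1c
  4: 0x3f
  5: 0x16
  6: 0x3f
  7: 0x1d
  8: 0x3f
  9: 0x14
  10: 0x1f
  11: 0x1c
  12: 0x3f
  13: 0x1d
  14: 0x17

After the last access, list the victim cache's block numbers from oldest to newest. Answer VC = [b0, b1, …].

  [0] addr=0x1c blk=7 s=1: MISS | VC []
  [1] addr=0x1f blk=7 s=1: L1-HIT | VC []
  [2] addr=0x3c blk=15 s=1: MISS | VC [7]
  [3] addr=0x1c blk=7 s=1: VC-HIT | VC [15]
  [4] addr=0x3f blk=15 s=1: VC-HIT | VC [7]
  [5] addr=0x16 blk=5 s=1: MISS | VC [7, 15]
  [6] addr=0x3f blk=15 s=1: VC-HIT | VC [7, 5]
  [7] addr=0x1d blk=7 s=1: VC-HIT | VC [15, 5]
  [8] addr=0x3f blk=15 s=1: VC-HIT | VC [7, 5]
  [9] addr=0x14 blk=5 s=1: VC-HIT | VC [7, 15]
  [10] addr=0x1f blk=7 s=1: VC-HIT | VC [5, 15]
  [11] addr=0x1c blk=7 s=1: L1-HIT | VC [5, 15]
  [12] addr=0x3f blk=15 s=1: VC-HIT | VC [5, 7]
  [13] addr=0x1d blk=7 s=1: VC-HIT | VC [5, 15]
  [14] addr=0x17 blk=5 s=1: VC-HIT | VC [7, 15]

VC = [7, 15]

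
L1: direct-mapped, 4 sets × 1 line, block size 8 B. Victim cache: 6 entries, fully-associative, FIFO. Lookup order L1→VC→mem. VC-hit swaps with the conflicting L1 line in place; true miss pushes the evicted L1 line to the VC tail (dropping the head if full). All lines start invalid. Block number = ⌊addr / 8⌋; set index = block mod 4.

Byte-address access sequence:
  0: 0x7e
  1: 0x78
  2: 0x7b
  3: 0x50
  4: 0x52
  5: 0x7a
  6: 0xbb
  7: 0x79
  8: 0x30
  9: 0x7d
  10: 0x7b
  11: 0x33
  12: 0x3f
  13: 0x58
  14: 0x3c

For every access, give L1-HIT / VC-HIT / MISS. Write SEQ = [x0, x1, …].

SEQ = [MISS, L1-HIT, L1-HIT, MISS, L1-HIT, L1-HIT, MISS, VC-HIT, MISS, L1-HIT, L1-HIT, L1-HIT, MISS, MISS, VC-HIT]

  [0] addr=0x7e blk=15 s=3: MISS | VC []
  [1] addr=0x78 blk=15 s=3: L1-HIT | VC []
  [2] addr=0x7b blk=15 s=3: L1-HIT | VC []
  [3] addr=0x50 blk=10 s=2: MISS | VC []
  [4] addr=0x52 blk=10 s=2: L1-HIT | VC []
  [5] addr=0x7a blk=15 s=3: L1-HIT | VC []
  [6] addr=0xbb blk=23 s=3: MISS | VC [15]
  [7] addr=0x79 blk=15 s=3: VC-HIT | VC [23]
  [8] addr=0x30 blk=6 s=2: MISS | VC [23, 10]
  [9] addr=0x7d blk=15 s=3: L1-HIT | VC [23, 10]
  [10] addr=0x7b blk=15 s=3: L1-HIT | VC [23, 10]
  [11] addr=0x33 blk=6 s=2: L1-HIT | VC [23, 10]
  [12] addr=0x3f blk=7 s=3: MISS | VC [23, 10, 15]
  [13] addr=0x58 blk=11 s=3: MISS | VC [23, 10, 15, 7]
  [14] addr=0x3c blk=7 s=3: VC-HIT | VC [23, 10, 15, 11]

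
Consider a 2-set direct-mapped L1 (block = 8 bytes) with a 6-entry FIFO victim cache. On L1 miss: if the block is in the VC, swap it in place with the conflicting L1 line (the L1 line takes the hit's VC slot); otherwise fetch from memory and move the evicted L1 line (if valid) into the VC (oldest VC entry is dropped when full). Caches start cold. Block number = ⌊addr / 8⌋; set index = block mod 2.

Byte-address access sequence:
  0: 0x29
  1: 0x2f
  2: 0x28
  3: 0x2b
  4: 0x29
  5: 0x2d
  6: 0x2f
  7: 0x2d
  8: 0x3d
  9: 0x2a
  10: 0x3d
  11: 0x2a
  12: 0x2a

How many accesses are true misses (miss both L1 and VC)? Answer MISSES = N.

MISSES = 2

  [0] addr=0x29 blk=5 s=1: MISS | VC []
  [1] addr=0x2f blk=5 s=1: L1-HIT | VC []
  [2] addr=0x28 blk=5 s=1: L1-HIT | VC []
  [3] addr=0x2b blk=5 s=1: L1-HIT | VC []
  [4] addr=0x29 blk=5 s=1: L1-HIT | VC []
  [5] addr=0x2d blk=5 s=1: L1-HIT | VC []
  [6] addr=0x2f blk=5 s=1: L1-HIT | VC []
  [7] addr=0x2d blk=5 s=1: L1-HIT | VC []
  [8] addr=0x3d blk=7 s=1: MISS | VC [5]
  [9] addr=0x2a blk=5 s=1: VC-HIT | VC [7]
  [10] addr=0x3d blk=7 s=1: VC-HIT | VC [5]
  [11] addr=0x2a blk=5 s=1: VC-HIT | VC [7]
  [12] addr=0x2a blk=5 s=1: L1-HIT | VC [7]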